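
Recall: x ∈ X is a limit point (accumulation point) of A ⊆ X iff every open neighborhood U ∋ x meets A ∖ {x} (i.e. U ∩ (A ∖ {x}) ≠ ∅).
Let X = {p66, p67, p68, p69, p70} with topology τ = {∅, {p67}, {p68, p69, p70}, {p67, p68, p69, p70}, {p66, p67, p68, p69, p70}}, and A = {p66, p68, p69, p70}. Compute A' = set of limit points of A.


A' = {p66, p68, p69, p70}

For each x ∈ X, list the open sets U ∈ τ with x ∈ U, then check whether U ∩ (A ∖ {x}) ≠ ∅ for every such U.
  x = p66: opens ∋ x are {p66, p67, p68, p69, p70}; each meets A ∖ {p66}, so x IS a limit point.
  x = p67: open {p67} ∋ x has {p67} ∩ (A ∖ {p67}) = ∅, so x is NOT a limit point.
  x = p68: opens ∋ x are {p68, p69, p70}, {p67, p68, p69, p70}, {p66, p67, p68, p69, p70}; each meets A ∖ {p68}, so x IS a limit point.
  x = p69: opens ∋ x are {p68, p69, p70}, {p67, p68, p69, p70}, {p66, p67, p68, p69, p70}; each meets A ∖ {p69}, so x IS a limit point.
  x = p70: opens ∋ x are {p68, p69, p70}, {p67, p68, p69, p70}, {p66, p67, p68, p69, p70}; each meets A ∖ {p70}, so x IS a limit point.
Collecting: A' = {p66, p68, p69, p70}.


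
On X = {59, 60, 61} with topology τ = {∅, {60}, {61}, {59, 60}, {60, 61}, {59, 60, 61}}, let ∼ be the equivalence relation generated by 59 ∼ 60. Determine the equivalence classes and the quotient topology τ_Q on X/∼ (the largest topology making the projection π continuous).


X/∼ = {[59=60], [61]}; |τ_Q| = 4.

Equivalence classes: [59=60], [61].
Quotient map π: X → X/∼ sends 59 ↦ [59=60], 60 ↦ [59=60], 61 ↦ [61].
For each subset V ⊆ X/∼, compute π^{-1}(V) ⊆ X and check whether π^{-1}(V) ∈ τ. V is open in τ_Q iff π^{-1}(V) ∈ τ.
  V = {}: π^{-1}(V) = ∅ ∈ τ ✓.
  V = {[59=60]}: π^{-1}(V) = {59, 60} ∈ τ ✓.
  V = {[61]}: π^{-1}(V) = {61} ∈ τ ✓.
  V = {[59=60], [61]}: π^{-1}(V) = {59, 60, 61} ∈ τ ✓.
Open sets in the quotient: τ_Q = {{}, {[59=60]}, {[61]}, {[59=60], [61]}} (4 elements).


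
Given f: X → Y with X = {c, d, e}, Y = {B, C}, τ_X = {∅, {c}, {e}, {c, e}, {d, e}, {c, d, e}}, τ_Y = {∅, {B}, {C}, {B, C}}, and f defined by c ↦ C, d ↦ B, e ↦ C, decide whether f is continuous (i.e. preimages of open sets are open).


f is NOT continuous.

Compute f^{-1}(U) for each U ∈ τ_Y:
  U = ∅: f^{-1}(U) = ∅ ∈ τ_X ✓.
  U = {B}: f^{-1}(U) = {d} ∉ τ_X ✗.
  U = {C}: f^{-1}(U) = {c, e} ∈ τ_X ✓.
  U = {B, C}: f^{-1}(U) = {c, d, e} ∈ τ_X ✓.
Found U = {B} with f^{-1}(U) = {d} not in τ_X. Therefore f is NOT continuous.


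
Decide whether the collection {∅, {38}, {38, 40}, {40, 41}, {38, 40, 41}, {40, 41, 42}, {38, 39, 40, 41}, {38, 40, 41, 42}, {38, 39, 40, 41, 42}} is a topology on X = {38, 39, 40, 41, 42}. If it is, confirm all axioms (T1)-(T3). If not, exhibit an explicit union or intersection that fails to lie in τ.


τ is NOT a topology on X.

Axiom (T1): ∅ ∈ τ? Yes; X ∈ τ? Yes.
Axiom (T2/T3): check pairwise unions and intersections of members of τ.
Counterexample for (T3): {38, 40} ∩ {40, 41} = {40} ∉ τ. Therefore τ is NOT a topology.


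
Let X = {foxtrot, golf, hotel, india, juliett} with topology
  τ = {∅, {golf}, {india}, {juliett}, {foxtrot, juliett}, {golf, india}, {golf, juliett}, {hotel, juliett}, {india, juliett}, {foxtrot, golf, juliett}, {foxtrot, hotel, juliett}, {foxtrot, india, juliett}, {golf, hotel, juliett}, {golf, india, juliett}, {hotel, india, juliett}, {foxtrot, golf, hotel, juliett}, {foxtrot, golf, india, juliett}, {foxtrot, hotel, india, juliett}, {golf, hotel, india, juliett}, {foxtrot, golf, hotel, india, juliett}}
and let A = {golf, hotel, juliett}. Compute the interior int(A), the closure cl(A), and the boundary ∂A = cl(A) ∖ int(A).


int(A) = {golf, hotel, juliett}, cl(A) = {foxtrot, golf, hotel, juliett}, ∂A = {foxtrot}.

Closed sets in (X, τ) are complements of opens:
  closed(X, τ) = {∅, {foxtrot}, {golf}, {hotel}, {india}, {foxtrot, golf}, {foxtrot, hotel}, {foxtrot, india}, {golf, hotel}, {golf, india}, {hotel, india}, {foxtrot, golf, hotel}, {foxtrot, golf, india}, {foxtrot, hotel, india}, {foxtrot, hotel, juliett}, {golf, hotel, india}, {foxtrot, golf, hotel, india}, {foxtrot, golf, hotel, juliett}, {foxtrot, hotel, india, juliett}, {foxtrot, golf, hotel, india, juliett}}.
int(A) = ⋃ {U ∈ τ : U ⊆ A}. Opens contained in A: ∅, {golf}, {juliett}, {golf, juliett}, {hotel, juliett}, {golf, hotel, juliett}.
Taking the union of these: int(A) = {golf, hotel, juliett}.
cl(A) = ⋂ {C closed : A ⊆ C}. Closed sets containing A: {foxtrot, golf, hotel, juliett}, {foxtrot, golf, hotel, india, juliett}.
Intersecting these: cl(A) = {foxtrot, golf, hotel, juliett}.
∂A = cl(A) ∖ int(A) = {foxtrot, golf, hotel, juliett} ∖ {golf, hotel, juliett} = {foxtrot}.


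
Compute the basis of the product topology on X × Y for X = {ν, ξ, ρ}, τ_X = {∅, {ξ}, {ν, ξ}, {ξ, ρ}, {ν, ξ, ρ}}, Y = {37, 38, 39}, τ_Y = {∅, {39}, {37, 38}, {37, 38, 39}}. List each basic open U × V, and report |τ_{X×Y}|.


Basis B = {∅ × ∅, {ξ} × {39}, {ν, ξ} × {39}, {ξ} × {37, 38}, {ξ, ρ} × {39}, {ν, ξ, ρ} × {39}, {ξ} × {37, 38, 39}, {ν, ξ} × {37, 38}, {ξ, ρ} × {37, 38}, {ν, ξ} × {37, 38, 39}, {ν, ξ, ρ} × {37, 38}, {ξ, ρ} × {37, 38, 39}, {ν, ξ, ρ} × {37, 38, 39}}; |τ_{X×Y}| = 25.

Enumerate products U × V with U ∈ τ_X, V ∈ τ_Y (deduplicated):
  ∅ × ∅ = {} (∅)
  {ξ} × {39} = {(ξ,39)}
  {ν, ξ} × {39} = {(ν,39), (ξ,39)}
  {ξ} × {37, 38} = {(ξ,37), (ξ,38)}
  {ξ, ρ} × {39} = {(ξ,39), (ρ,39)}
  {ν, ξ, ρ} × {39} = {(ν,39), (ξ,39), (ρ,39)}
  {ξ} × {37, 38, 39} = {(ξ,37), (ξ,38), (ξ,39)}
  {ν, ξ} × {37, 38} = {(ν,37), (ν,38), (ξ,37), (ξ,38)}
  {ξ, ρ} × {37, 38} = {(ξ,37), (ξ,38), (ρ,37), (ρ,38)}
  {ν, ξ} × {37, 38, 39} = {(ν,37), (ν,38), (ν,39), (ξ,37), (ξ,38), (ξ,39)}
  {ν, ξ, ρ} × {37, 38} = {(ν,37), (ν,38), (ξ,37), (ξ,38), (ρ,37), (ρ,38)}
  {ξ, ρ} × {37, 38, 39} = {(ξ,37), (ξ,38), (ξ,39), (ρ,37), (ρ,38), (ρ,39)}
  {ν, ξ, ρ} × {37, 38, 39} = {(ν,37), (ν,38), (ν,39), (ξ,37), (ξ,38), (ξ,39), (ρ,37), (ρ,38), (ρ,39)}
These 13 distinct sets form the basis B.
Close under arbitrary unions to get τ_{X×Y}; counting gives |τ_{X×Y}| = 25.


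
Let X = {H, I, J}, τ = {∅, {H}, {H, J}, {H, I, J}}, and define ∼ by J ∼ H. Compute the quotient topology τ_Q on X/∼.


X/∼ = {[H=J], [I]}; |τ_Q| = 3.

Equivalence classes: [H=J], [I].
Quotient map π: X → X/∼ sends H ↦ [H=J], I ↦ [I], J ↦ [H=J].
For each subset V ⊆ X/∼, compute π^{-1}(V) ⊆ X and check whether π^{-1}(V) ∈ τ. V is open in τ_Q iff π^{-1}(V) ∈ τ.
  V = {}: π^{-1}(V) = ∅ ∈ τ ✓.
  V = {[H=J]}: π^{-1}(V) = {H, J} ∈ τ ✓.
  V = {[I]}: π^{-1}(V) = {I} ∉ τ ✗.
  V = {[H=J], [I]}: π^{-1}(V) = {H, I, J} ∈ τ ✓.
Open sets in the quotient: τ_Q = {{}, {[H=J]}, {[H=J], [I]}} (3 elements).


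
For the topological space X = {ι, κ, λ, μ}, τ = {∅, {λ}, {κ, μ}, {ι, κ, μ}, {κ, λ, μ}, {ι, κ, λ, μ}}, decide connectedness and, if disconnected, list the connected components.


(X, τ) is disconnected; components = [{λ}, {ι, κ, μ}].

Find clopen sets (U ∈ τ with X ∖ U ∈ τ):
  U = ∅, X ∖ U = {ι, κ, λ, μ} — both open, so U is clopen.
  U = {λ}, X ∖ U = {ι, κ, μ} — both open, so U is clopen.
  U = {ι, κ, μ}, X ∖ U = {λ} — both open, so U is clopen.
  U = {ι, κ, λ, μ}, X ∖ U = ∅ — both open, so U is clopen.
Nontrivial clopen(s) exist: e.g. {λ}. So (X, τ) is disconnected.
Compute connected components by grouping points that agree on all clopens:
  component: {λ}
  component: {ι, κ, μ}


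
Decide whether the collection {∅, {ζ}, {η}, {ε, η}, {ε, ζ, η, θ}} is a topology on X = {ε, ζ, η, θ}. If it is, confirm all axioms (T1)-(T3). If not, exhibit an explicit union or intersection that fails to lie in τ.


τ is NOT a topology on X.

Axiom (T1): ∅ ∈ τ? Yes; X ∈ τ? Yes.
Axiom (T2/T3): check pairwise unions and intersections of members of τ.
Counterexample for (T2): {ζ} ∪ {η} = {ζ, η} ∉ τ. Therefore τ is NOT a topology.


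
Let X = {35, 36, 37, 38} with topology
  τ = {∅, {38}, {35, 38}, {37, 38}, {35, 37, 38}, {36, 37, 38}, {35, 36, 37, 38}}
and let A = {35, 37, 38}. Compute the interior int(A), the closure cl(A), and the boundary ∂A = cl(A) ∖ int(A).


int(A) = {35, 37, 38}, cl(A) = {35, 36, 37, 38}, ∂A = {36}.

Closed sets in (X, τ) are complements of opens:
  closed(X, τ) = {∅, {35}, {36}, {35, 36}, {36, 37}, {35, 36, 37}, {35, 36, 37, 38}}.
int(A) = ⋃ {U ∈ τ : U ⊆ A}. Opens contained in A: ∅, {38}, {35, 38}, {37, 38}, {35, 37, 38}.
Taking the union of these: int(A) = {35, 37, 38}.
cl(A) = ⋂ {C closed : A ⊆ C}. Closed sets containing A: {35, 36, 37, 38}.
Intersecting these: cl(A) = {35, 36, 37, 38}.
∂A = cl(A) ∖ int(A) = {35, 36, 37, 38} ∖ {35, 37, 38} = {36}.


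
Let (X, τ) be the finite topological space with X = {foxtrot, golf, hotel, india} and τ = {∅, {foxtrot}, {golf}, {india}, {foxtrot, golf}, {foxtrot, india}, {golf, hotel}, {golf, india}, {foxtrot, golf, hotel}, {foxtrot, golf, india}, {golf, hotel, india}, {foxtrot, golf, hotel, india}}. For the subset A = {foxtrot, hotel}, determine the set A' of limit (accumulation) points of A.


A' = ∅

For each x ∈ X, list the open sets U ∈ τ with x ∈ U, then check whether U ∩ (A ∖ {x}) ≠ ∅ for every such U.
  x = foxtrot: open {foxtrot} ∋ x has {foxtrot} ∩ (A ∖ {foxtrot}) = ∅, so x is NOT a limit point.
  x = golf: open {golf} ∋ x has {golf} ∩ (A ∖ {golf}) = ∅, so x is NOT a limit point.
  x = hotel: open {golf, hotel} ∋ x has {golf, hotel} ∩ (A ∖ {hotel}) = ∅, so x is NOT a limit point.
  x = india: open {india} ∋ x has {india} ∩ (A ∖ {india}) = ∅, so x is NOT a limit point.
Collecting: A' = ∅.


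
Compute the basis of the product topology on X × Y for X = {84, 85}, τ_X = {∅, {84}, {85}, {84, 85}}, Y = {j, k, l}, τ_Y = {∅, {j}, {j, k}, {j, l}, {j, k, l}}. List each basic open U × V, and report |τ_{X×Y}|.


Basis B = {∅ × ∅, {84} × {j}, {85} × {j}, {84} × {j, k}, {84} × {j, l}, {84, 85} × {j}, {85} × {j, k}, {85} × {j, l}, {84} × {j, k, l}, {85} × {j, k, l}, {84, 85} × {j, k}, {84, 85} × {j, l}, {84, 85} × {j, k, l}}; |τ_{X×Y}| = 25.

Enumerate products U × V with U ∈ τ_X, V ∈ τ_Y (deduplicated):
  ∅ × ∅ = {} (∅)
  {84} × {j} = {(84,j)}
  {85} × {j} = {(85,j)}
  {84} × {j, k} = {(84,j), (84,k)}
  {84} × {j, l} = {(84,j), (84,l)}
  {84, 85} × {j} = {(84,j), (85,j)}
  {85} × {j, k} = {(85,j), (85,k)}
  {85} × {j, l} = {(85,j), (85,l)}
  {84} × {j, k, l} = {(84,j), (84,k), (84,l)}
  {85} × {j, k, l} = {(85,j), (85,k), (85,l)}
  {84, 85} × {j, k} = {(84,j), (84,k), (85,j), (85,k)}
  {84, 85} × {j, l} = {(84,j), (84,l), (85,j), (85,l)}
  {84, 85} × {j, k, l} = {(84,j), (84,k), (84,l), (85,j), (85,k), (85,l)}
These 13 distinct sets form the basis B.
Close under arbitrary unions to get τ_{X×Y}; counting gives |τ_{X×Y}| = 25.


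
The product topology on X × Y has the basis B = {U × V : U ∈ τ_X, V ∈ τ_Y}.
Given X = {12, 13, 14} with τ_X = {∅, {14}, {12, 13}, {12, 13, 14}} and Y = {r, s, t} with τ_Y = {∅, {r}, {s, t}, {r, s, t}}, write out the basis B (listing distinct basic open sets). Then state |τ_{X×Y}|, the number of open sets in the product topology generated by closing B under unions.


Basis B = {∅ × ∅, {14} × {r}, {12, 13} × {r}, {14} × {s, t}, {12, 13, 14} × {r}, {14} × {r, s, t}, {12, 13} × {s, t}, {12, 13} × {r, s, t}, {12, 13, 14} × {s, t}, {12, 13, 14} × {r, s, t}}; |τ_{X×Y}| = 16.

Enumerate products U × V with U ∈ τ_X, V ∈ τ_Y (deduplicated):
  ∅ × ∅ = {} (∅)
  {14} × {r} = {(14,r)}
  {12, 13} × {r} = {(12,r), (13,r)}
  {14} × {s, t} = {(14,s), (14,t)}
  {12, 13, 14} × {r} = {(12,r), (13,r), (14,r)}
  {14} × {r, s, t} = {(14,r), (14,s), (14,t)}
  {12, 13} × {s, t} = {(12,s), (12,t), (13,s), (13,t)}
  {12, 13} × {r, s, t} = {(12,r), (12,s), (12,t), (13,r), (13,s), (13,t)}
  {12, 13, 14} × {s, t} = {(12,s), (12,t), (13,s), (13,t), (14,s), (14,t)}
  {12, 13, 14} × {r, s, t} = {(12,r), (12,s), (12,t), (13,r), (13,s), (13,t), (14,r), (14,s), (14,t)}
These 10 distinct sets form the basis B.
Close under arbitrary unions to get τ_{X×Y}; counting gives |τ_{X×Y}| = 16.


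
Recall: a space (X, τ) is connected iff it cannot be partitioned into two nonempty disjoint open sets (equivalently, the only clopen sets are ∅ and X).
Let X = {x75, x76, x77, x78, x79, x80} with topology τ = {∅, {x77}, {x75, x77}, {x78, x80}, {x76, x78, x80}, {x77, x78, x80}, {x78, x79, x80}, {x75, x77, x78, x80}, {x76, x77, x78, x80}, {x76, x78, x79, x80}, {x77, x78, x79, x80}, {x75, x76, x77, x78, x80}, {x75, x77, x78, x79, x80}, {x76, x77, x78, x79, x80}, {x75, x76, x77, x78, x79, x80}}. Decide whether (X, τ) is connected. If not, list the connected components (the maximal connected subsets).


(X, τ) is disconnected; components = [{x75, x77}, {x76, x78, x79, x80}].

Find clopen sets (U ∈ τ with X ∖ U ∈ τ):
  U = ∅, X ∖ U = {x75, x76, x77, x78, x79, x80} — both open, so U is clopen.
  U = {x75, x77}, X ∖ U = {x76, x78, x79, x80} — both open, so U is clopen.
  U = {x76, x78, x79, x80}, X ∖ U = {x75, x77} — both open, so U is clopen.
  U = {x75, x76, x77, x78, x79, x80}, X ∖ U = ∅ — both open, so U is clopen.
Nontrivial clopen(s) exist: e.g. {x76, x78, x79, x80}. So (X, τ) is disconnected.
Compute connected components by grouping points that agree on all clopens:
  component: {x75, x77}
  component: {x76, x78, x79, x80}


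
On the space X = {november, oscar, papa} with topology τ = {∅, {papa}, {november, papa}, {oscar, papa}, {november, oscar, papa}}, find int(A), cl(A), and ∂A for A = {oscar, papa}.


int(A) = {oscar, papa}, cl(A) = {november, oscar, papa}, ∂A = {november}.

Closed sets in (X, τ) are complements of opens:
  closed(X, τ) = {∅, {november}, {oscar}, {november, oscar}, {november, oscar, papa}}.
int(A) = ⋃ {U ∈ τ : U ⊆ A}. Opens contained in A: ∅, {papa}, {oscar, papa}.
Taking the union of these: int(A) = {oscar, papa}.
cl(A) = ⋂ {C closed : A ⊆ C}. Closed sets containing A: {november, oscar, papa}.
Intersecting these: cl(A) = {november, oscar, papa}.
∂A = cl(A) ∖ int(A) = {november, oscar, papa} ∖ {oscar, papa} = {november}.


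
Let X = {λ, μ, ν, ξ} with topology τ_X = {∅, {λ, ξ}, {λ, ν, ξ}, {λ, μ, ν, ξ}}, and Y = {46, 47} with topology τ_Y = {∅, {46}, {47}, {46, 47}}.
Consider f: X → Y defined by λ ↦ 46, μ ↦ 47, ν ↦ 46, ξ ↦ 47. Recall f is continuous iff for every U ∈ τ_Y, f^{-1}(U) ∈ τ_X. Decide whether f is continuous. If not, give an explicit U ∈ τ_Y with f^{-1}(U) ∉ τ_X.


f is NOT continuous.

Compute f^{-1}(U) for each U ∈ τ_Y:
  U = ∅: f^{-1}(U) = ∅ ∈ τ_X ✓.
  U = {46}: f^{-1}(U) = {λ, ν} ∉ τ_X ✗.
  U = {47}: f^{-1}(U) = {μ, ξ} ∉ τ_X ✗.
  U = {46, 47}: f^{-1}(U) = {λ, μ, ν, ξ} ∈ τ_X ✓.
Found U = {46} with f^{-1}(U) = {λ, ν} not in τ_X. Therefore f is NOT continuous.


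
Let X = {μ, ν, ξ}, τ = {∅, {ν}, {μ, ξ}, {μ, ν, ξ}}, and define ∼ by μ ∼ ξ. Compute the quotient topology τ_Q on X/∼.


X/∼ = {[μ=ξ], [ν]}; |τ_Q| = 4.

Equivalence classes: [μ=ξ], [ν].
Quotient map π: X → X/∼ sends μ ↦ [μ=ξ], ν ↦ [ν], ξ ↦ [μ=ξ].
For each subset V ⊆ X/∼, compute π^{-1}(V) ⊆ X and check whether π^{-1}(V) ∈ τ. V is open in τ_Q iff π^{-1}(V) ∈ τ.
  V = {}: π^{-1}(V) = ∅ ∈ τ ✓.
  V = {[μ=ξ]}: π^{-1}(V) = {μ, ξ} ∈ τ ✓.
  V = {[ν]}: π^{-1}(V) = {ν} ∈ τ ✓.
  V = {[μ=ξ], [ν]}: π^{-1}(V) = {μ, ν, ξ} ∈ τ ✓.
Open sets in the quotient: τ_Q = {{}, {[μ=ξ]}, {[ν]}, {[μ=ξ], [ν]}} (4 elements).


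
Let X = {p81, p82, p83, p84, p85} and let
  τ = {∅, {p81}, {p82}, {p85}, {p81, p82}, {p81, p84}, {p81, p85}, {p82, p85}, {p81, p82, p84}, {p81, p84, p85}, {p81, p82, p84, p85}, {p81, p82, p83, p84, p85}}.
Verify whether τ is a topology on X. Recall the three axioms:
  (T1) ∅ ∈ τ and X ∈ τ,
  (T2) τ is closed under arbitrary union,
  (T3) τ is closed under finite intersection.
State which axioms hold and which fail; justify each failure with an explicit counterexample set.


τ is NOT a topology on X.

Axiom (T1): ∅ ∈ τ? Yes; X ∈ τ? Yes.
Axiom (T2/T3): check pairwise unions and intersections of members of τ.
Counterexample for (T2): {p81} ∪ {p82, p85} = {p81, p82, p85} ∉ τ. Therefore τ is NOT a topology.


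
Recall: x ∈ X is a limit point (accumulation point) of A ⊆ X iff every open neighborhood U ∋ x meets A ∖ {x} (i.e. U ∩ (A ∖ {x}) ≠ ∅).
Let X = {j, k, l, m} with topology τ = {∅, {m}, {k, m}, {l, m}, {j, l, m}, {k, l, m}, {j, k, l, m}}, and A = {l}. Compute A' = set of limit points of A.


A' = {j}

For each x ∈ X, list the open sets U ∈ τ with x ∈ U, then check whether U ∩ (A ∖ {x}) ≠ ∅ for every such U.
  x = j: opens ∋ x are {j, l, m}, {j, k, l, m}; each meets A ∖ {j}, so x IS a limit point.
  x = k: open {k, m} ∋ x has {k, m} ∩ (A ∖ {k}) = ∅, so x is NOT a limit point.
  x = l: open {l, m} ∋ x has {l, m} ∩ (A ∖ {l}) = ∅, so x is NOT a limit point.
  x = m: open {m} ∋ x has {m} ∩ (A ∖ {m}) = ∅, so x is NOT a limit point.
Collecting: A' = {j}.


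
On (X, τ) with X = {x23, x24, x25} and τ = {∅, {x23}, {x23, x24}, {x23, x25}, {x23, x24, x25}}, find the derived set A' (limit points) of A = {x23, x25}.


A' = {x24, x25}

For each x ∈ X, list the open sets U ∈ τ with x ∈ U, then check whether U ∩ (A ∖ {x}) ≠ ∅ for every such U.
  x = x23: open {x23} ∋ x has {x23} ∩ (A ∖ {x23}) = ∅, so x is NOT a limit point.
  x = x24: opens ∋ x are {x23, x24}, {x23, x24, x25}; each meets A ∖ {x24}, so x IS a limit point.
  x = x25: opens ∋ x are {x23, x25}, {x23, x24, x25}; each meets A ∖ {x25}, so x IS a limit point.
Collecting: A' = {x24, x25}.


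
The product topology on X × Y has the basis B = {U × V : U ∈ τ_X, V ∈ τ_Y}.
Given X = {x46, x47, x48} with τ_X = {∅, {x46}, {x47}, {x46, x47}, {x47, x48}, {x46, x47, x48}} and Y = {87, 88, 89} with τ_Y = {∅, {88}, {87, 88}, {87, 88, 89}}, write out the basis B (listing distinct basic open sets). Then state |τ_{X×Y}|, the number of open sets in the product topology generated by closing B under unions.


Basis B = {∅ × ∅, {x46} × {88}, {x47} × {88}, {x46} × {87, 88}, {x46, x47} × {88}, {x47} × {87, 88}, {x47, x48} × {88}, {x46} × {87, 88, 89}, {x46, x47, x48} × {88}, {x47} × {87, 88, 89}, {x46, x47} × {87, 88}, {x47, x48} × {87, 88}, {x46, x47} × {87, 88, 89}, {x46, x47, x48} × {87, 88}, {x47, x48} × {87, 88, 89}, {x46, x47, x48} × {87, 88, 89}}; |τ_{X×Y}| = 40.

Enumerate products U × V with U ∈ τ_X, V ∈ τ_Y (deduplicated):
  ∅ × ∅ = {} (∅)
  {x46} × {88} = {(x46,88)}
  {x47} × {88} = {(x47,88)}
  {x46} × {87, 88} = {(x46,87), (x46,88)}
  {x46, x47} × {88} = {(x46,88), (x47,88)}
  {x47} × {87, 88} = {(x47,87), (x47,88)}
  {x47, x48} × {88} = {(x47,88), (x48,88)}
  {x46} × {87, 88, 89} = {(x46,87), (x46,88), (x46,89)}
  {x46, x47, x48} × {88} = {(x46,88), (x47,88), (x48,88)}
  {x47} × {87, 88, 89} = {(x47,87), (x47,88), (x47,89)}
  {x46, x47} × {87, 88} = {(x46,87), (x46,88), (x47,87), (x47,88)}
  {x47, x48} × {87, 88} = {(x47,87), (x47,88), (x48,87), (x48,88)}
  {x46, x47} × {87, 88, 89} = {(x46,87), (x46,88), (x46,89), (x47,87), (x47,88), (x47,89)}
  {x46, x47, x48} × {87, 88} = {(x46,87), (x46,88), (x47,87), (x47,88), (x48,87), (x48,88)}
  {x47, x48} × {87, 88, 89} = {(x47,87), (x47,88), (x47,89), (x48,87), (x48,88), (x48,89)}
  {x46, x47, x48} × {87, 88, 89} = {(x46,87), (x46,88), (x46,89), (x47,87), (x47,88), (x47,89), (x48,87), (x48,88), (x48,89)}
These 16 distinct sets form the basis B.
Close under arbitrary unions to get τ_{X×Y}; counting gives |τ_{X×Y}| = 40.


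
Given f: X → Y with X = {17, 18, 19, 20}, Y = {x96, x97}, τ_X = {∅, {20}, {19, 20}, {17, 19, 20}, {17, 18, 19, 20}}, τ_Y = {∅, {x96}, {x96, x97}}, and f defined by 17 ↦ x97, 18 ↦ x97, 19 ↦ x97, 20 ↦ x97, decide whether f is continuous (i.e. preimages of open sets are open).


f IS continuous.

Compute f^{-1}(U) for each U ∈ τ_Y:
  U = ∅: f^{-1}(U) = ∅ ∈ τ_X ✓.
  U = {x96}: f^{-1}(U) = ∅ ∈ τ_X ✓.
  U = {x96, x97}: f^{-1}(U) = {17, 18, 19, 20} ∈ τ_X ✓.
Every preimage lies in τ_X, so f IS continuous.


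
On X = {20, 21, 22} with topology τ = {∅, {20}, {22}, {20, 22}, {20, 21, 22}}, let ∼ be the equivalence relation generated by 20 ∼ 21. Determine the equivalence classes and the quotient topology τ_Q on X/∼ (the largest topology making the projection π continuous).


X/∼ = {[20=21], [22]}; |τ_Q| = 3.

Equivalence classes: [20=21], [22].
Quotient map π: X → X/∼ sends 20 ↦ [20=21], 21 ↦ [20=21], 22 ↦ [22].
For each subset V ⊆ X/∼, compute π^{-1}(V) ⊆ X and check whether π^{-1}(V) ∈ τ. V is open in τ_Q iff π^{-1}(V) ∈ τ.
  V = {}: π^{-1}(V) = ∅ ∈ τ ✓.
  V = {[20=21]}: π^{-1}(V) = {20, 21} ∉ τ ✗.
  V = {[22]}: π^{-1}(V) = {22} ∈ τ ✓.
  V = {[20=21], [22]}: π^{-1}(V) = {20, 21, 22} ∈ τ ✓.
Open sets in the quotient: τ_Q = {{}, {[22]}, {[20=21], [22]}} (3 elements).


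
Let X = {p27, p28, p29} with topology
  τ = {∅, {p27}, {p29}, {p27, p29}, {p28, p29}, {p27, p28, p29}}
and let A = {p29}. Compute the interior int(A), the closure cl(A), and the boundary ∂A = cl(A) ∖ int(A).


int(A) = {p29}, cl(A) = {p28, p29}, ∂A = {p28}.

Closed sets in (X, τ) are complements of opens:
  closed(X, τ) = {∅, {p27}, {p28}, {p27, p28}, {p28, p29}, {p27, p28, p29}}.
int(A) = ⋃ {U ∈ τ : U ⊆ A}. Opens contained in A: ∅, {p29}.
Taking the union of these: int(A) = {p29}.
cl(A) = ⋂ {C closed : A ⊆ C}. Closed sets containing A: {p28, p29}, {p27, p28, p29}.
Intersecting these: cl(A) = {p28, p29}.
∂A = cl(A) ∖ int(A) = {p28, p29} ∖ {p29} = {p28}.


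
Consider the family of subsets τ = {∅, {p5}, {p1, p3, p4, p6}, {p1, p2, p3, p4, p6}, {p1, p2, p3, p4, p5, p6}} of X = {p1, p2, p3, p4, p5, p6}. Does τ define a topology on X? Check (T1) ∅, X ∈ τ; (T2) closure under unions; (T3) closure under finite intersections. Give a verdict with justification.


τ is NOT a topology on X.

Axiom (T1): ∅ ∈ τ? Yes; X ∈ τ? Yes.
Axiom (T2/T3): check pairwise unions and intersections of members of τ.
Counterexample for (T2): {p5} ∪ {p1, p3, p4, p6} = {p1, p3, p4, p5, p6} ∉ τ. Therefore τ is NOT a topology.


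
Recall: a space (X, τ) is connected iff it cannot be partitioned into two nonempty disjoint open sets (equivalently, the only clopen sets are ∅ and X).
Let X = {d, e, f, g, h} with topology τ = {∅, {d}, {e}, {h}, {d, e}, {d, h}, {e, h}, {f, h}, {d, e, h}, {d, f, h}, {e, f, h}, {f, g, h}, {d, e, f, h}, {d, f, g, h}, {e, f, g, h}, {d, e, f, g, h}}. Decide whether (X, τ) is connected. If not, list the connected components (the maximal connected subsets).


(X, τ) is disconnected; components = [{d}, {e}, {f, g, h}].

Find clopen sets (U ∈ τ with X ∖ U ∈ τ):
  U = ∅, X ∖ U = {d, e, f, g, h} — both open, so U is clopen.
  U = {d}, X ∖ U = {e, f, g, h} — both open, so U is clopen.
  U = {e}, X ∖ U = {d, f, g, h} — both open, so U is clopen.
  U = {d, e}, X ∖ U = {f, g, h} — both open, so U is clopen.
  U = {f, g, h}, X ∖ U = {d, e} — both open, so U is clopen.
  U = {d, f, g, h}, X ∖ U = {e} — both open, so U is clopen.
  U = {e, f, g, h}, X ∖ U = {d} — both open, so U is clopen.
  U = {d, e, f, g, h}, X ∖ U = ∅ — both open, so U is clopen.
Nontrivial clopen(s) exist: e.g. {e}. So (X, τ) is disconnected.
Compute connected components by grouping points that agree on all clopens:
  component: {d}
  component: {e}
  component: {f, g, h}


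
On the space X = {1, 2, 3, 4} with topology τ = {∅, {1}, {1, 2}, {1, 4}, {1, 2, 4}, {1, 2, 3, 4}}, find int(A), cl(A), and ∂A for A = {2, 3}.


int(A) = ∅, cl(A) = {2, 3}, ∂A = {2, 3}.

Closed sets in (X, τ) are complements of opens:
  closed(X, τ) = {∅, {3}, {2, 3}, {3, 4}, {2, 3, 4}, {1, 2, 3, 4}}.
int(A) = ⋃ {U ∈ τ : U ⊆ A}. Opens contained in A: ∅.
Taking the union of these: int(A) = ∅.
cl(A) = ⋂ {C closed : A ⊆ C}. Closed sets containing A: {2, 3}, {2, 3, 4}, {1, 2, 3, 4}.
Intersecting these: cl(A) = {2, 3}.
∂A = cl(A) ∖ int(A) = {2, 3} ∖ ∅ = {2, 3}.


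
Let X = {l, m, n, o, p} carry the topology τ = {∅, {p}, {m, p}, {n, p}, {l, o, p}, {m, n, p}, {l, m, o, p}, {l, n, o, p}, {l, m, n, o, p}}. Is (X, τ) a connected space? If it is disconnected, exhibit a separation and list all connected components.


(X, τ) is connected.

Find clopen sets (U ∈ τ with X ∖ U ∈ τ):
  U = ∅, X ∖ U = {l, m, n, o, p} — both open, so U is clopen.
  U = {l, m, n, o, p}, X ∖ U = ∅ — both open, so U is clopen.
Only trivial clopens (∅ and X) exist, so (X, τ) is connected.
Compute connected components by grouping points that agree on all clopens:
  component: {l, m, n, o, p}


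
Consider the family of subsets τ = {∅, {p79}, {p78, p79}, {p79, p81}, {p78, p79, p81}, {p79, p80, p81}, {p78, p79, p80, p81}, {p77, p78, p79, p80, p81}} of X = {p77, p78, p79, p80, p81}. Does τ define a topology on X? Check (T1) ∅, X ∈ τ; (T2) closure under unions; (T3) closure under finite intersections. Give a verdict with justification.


τ IS a topology on X.

Axiom (T1): ∅ ∈ τ? Yes; X ∈ τ? Yes.
Axiom (T2/T3): check pairwise unions and intersections of members of τ.
All pairwise intersections and unions checked — each lies in τ. Therefore τ satisfies (T1), (T2), (T3): it IS a topology on X.


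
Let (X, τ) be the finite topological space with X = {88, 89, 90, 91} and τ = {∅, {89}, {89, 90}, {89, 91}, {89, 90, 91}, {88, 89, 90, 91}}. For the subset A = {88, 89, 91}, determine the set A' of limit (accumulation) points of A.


A' = {88, 90, 91}

For each x ∈ X, list the open sets U ∈ τ with x ∈ U, then check whether U ∩ (A ∖ {x}) ≠ ∅ for every such U.
  x = 88: opens ∋ x are {88, 89, 90, 91}; each meets A ∖ {88}, so x IS a limit point.
  x = 89: open {89} ∋ x has {89} ∩ (A ∖ {89}) = ∅, so x is NOT a limit point.
  x = 90: opens ∋ x are {89, 90}, {89, 90, 91}, {88, 89, 90, 91}; each meets A ∖ {90}, so x IS a limit point.
  x = 91: opens ∋ x are {89, 91}, {89, 90, 91}, {88, 89, 90, 91}; each meets A ∖ {91}, so x IS a limit point.
Collecting: A' = {88, 90, 91}.


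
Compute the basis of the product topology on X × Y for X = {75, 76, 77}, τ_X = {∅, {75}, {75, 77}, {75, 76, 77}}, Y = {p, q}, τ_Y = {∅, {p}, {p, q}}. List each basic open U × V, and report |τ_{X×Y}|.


Basis B = {∅ × ∅, {75} × {p}, {75} × {p, q}, {75, 77} × {p}, {75, 76, 77} × {p}, {75, 77} × {p, q}, {75, 76, 77} × {p, q}}; |τ_{X×Y}| = 10.

Enumerate products U × V with U ∈ τ_X, V ∈ τ_Y (deduplicated):
  ∅ × ∅ = {} (∅)
  {75} × {p} = {(75,p)}
  {75} × {p, q} = {(75,p), (75,q)}
  {75, 77} × {p} = {(75,p), (77,p)}
  {75, 76, 77} × {p} = {(75,p), (76,p), (77,p)}
  {75, 77} × {p, q} = {(75,p), (75,q), (77,p), (77,q)}
  {75, 76, 77} × {p, q} = {(75,p), (75,q), (76,p), (76,q), (77,p), (77,q)}
These 7 distinct sets form the basis B.
Close under arbitrary unions to get τ_{X×Y}; counting gives |τ_{X×Y}| = 10.


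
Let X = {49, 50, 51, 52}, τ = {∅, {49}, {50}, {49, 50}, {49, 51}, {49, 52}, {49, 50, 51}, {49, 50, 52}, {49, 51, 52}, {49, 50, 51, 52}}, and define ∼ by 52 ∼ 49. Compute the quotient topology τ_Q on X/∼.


X/∼ = {[49=52], [50], [51]}; |τ_Q| = 6.

Equivalence classes: [49=52], [50], [51].
Quotient map π: X → X/∼ sends 49 ↦ [49=52], 50 ↦ [50], 51 ↦ [51], 52 ↦ [49=52].
For each subset V ⊆ X/∼, compute π^{-1}(V) ⊆ X and check whether π^{-1}(V) ∈ τ. V is open in τ_Q iff π^{-1}(V) ∈ τ.
  V = {}: π^{-1}(V) = ∅ ∈ τ ✓.
  V = {[49=52]}: π^{-1}(V) = {49, 52} ∈ τ ✓.
  V = {[50]}: π^{-1}(V) = {50} ∈ τ ✓.
  V = {[49=52], [50]}: π^{-1}(V) = {49, 50, 52} ∈ τ ✓.
  V = {[51]}: π^{-1}(V) = {51} ∉ τ ✗.
  V = {[49=52], [51]}: π^{-1}(V) = {49, 51, 52} ∈ τ ✓.
  V = {[50], [51]}: π^{-1}(V) = {50, 51} ∉ τ ✗.
  V = {[49=52], [50], [51]}: π^{-1}(V) = {49, 50, 51, 52} ∈ τ ✓.
Open sets in the quotient: τ_Q = {{}, {[49=52]}, {[50]}, {[49=52], [50]}, {[49=52], [51]}, {[49=52], [50], [51]}} (6 elements).


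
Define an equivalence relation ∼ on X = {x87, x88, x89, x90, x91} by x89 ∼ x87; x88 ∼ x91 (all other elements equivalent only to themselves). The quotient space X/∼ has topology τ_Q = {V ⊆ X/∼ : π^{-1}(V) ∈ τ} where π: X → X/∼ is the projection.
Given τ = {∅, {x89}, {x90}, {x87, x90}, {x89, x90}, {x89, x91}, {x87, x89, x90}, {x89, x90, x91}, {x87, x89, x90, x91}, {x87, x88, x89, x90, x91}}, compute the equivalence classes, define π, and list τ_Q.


X/∼ = {[x87=x89], [x88=x91], [x90]}; |τ_Q| = 4.

Equivalence classes: [x87=x89], [x88=x91], [x90].
Quotient map π: X → X/∼ sends x87 ↦ [x87=x89], x88 ↦ [x88=x91], x89 ↦ [x87=x89], x90 ↦ [x90], x91 ↦ [x88=x91].
For each subset V ⊆ X/∼, compute π^{-1}(V) ⊆ X and check whether π^{-1}(V) ∈ τ. V is open in τ_Q iff π^{-1}(V) ∈ τ.
  V = {}: π^{-1}(V) = ∅ ∈ τ ✓.
  V = {[x87=x89]}: π^{-1}(V) = {x87, x89} ∉ τ ✗.
  V = {[x88=x91]}: π^{-1}(V) = {x88, x91} ∉ τ ✗.
  V = {[x87=x89], [x88=x91]}: π^{-1}(V) = {x87, x88, x89, x91} ∉ τ ✗.
  V = {[x90]}: π^{-1}(V) = {x90} ∈ τ ✓.
  V = {[x87=x89], [x90]}: π^{-1}(V) = {x87, x89, x90} ∈ τ ✓.
  V = {[x88=x91], [x90]}: π^{-1}(V) = {x88, x90, x91} ∉ τ ✗.
  V = {[x87=x89], [x88=x91], [x90]}: π^{-1}(V) = {x87, x88, x89, x90, x91} ∈ τ ✓.
Open sets in the quotient: τ_Q = {{}, {[x90]}, {[x87=x89], [x90]}, {[x87=x89], [x88=x91], [x90]}} (4 elements).


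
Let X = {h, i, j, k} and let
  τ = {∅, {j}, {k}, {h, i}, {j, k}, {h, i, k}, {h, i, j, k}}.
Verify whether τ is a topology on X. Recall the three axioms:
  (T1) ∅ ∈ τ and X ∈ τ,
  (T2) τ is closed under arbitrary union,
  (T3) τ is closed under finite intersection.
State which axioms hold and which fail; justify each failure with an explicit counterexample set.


τ is NOT a topology on X.

Axiom (T1): ∅ ∈ τ? Yes; X ∈ τ? Yes.
Axiom (T2/T3): check pairwise unions and intersections of members of τ.
Counterexample for (T2): {j} ∪ {h, i} = {h, i, j} ∉ τ. Therefore τ is NOT a topology.


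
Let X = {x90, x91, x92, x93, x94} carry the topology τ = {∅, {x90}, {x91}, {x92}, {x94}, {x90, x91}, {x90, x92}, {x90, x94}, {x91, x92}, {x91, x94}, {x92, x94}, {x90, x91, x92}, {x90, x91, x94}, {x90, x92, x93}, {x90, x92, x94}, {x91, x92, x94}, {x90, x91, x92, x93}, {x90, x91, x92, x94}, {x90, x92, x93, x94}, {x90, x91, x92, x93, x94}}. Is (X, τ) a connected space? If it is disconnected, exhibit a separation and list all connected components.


(X, τ) is disconnected; components = [{x91}, {x94}, {x90, x92, x93}].

Find clopen sets (U ∈ τ with X ∖ U ∈ τ):
  U = ∅, X ∖ U = {x90, x91, x92, x93, x94} — both open, so U is clopen.
  U = {x91}, X ∖ U = {x90, x92, x93, x94} — both open, so U is clopen.
  U = {x94}, X ∖ U = {x90, x91, x92, x93} — both open, so U is clopen.
  U = {x91, x94}, X ∖ U = {x90, x92, x93} — both open, so U is clopen.
  U = {x90, x92, x93}, X ∖ U = {x91, x94} — both open, so U is clopen.
  U = {x90, x91, x92, x93}, X ∖ U = {x94} — both open, so U is clopen.
  U = {x90, x92, x93, x94}, X ∖ U = {x91} — both open, so U is clopen.
  U = {x90, x91, x92, x93, x94}, X ∖ U = ∅ — both open, so U is clopen.
Nontrivial clopen(s) exist: e.g. {x90, x91, x92, x93}. So (X, τ) is disconnected.
Compute connected components by grouping points that agree on all clopens:
  component: {x91}
  component: {x94}
  component: {x90, x92, x93}


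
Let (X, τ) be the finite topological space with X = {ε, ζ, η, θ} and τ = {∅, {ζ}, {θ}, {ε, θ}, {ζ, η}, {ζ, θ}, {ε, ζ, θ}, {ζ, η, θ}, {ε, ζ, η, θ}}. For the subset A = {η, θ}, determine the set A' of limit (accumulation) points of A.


A' = {ε}

For each x ∈ X, list the open sets U ∈ τ with x ∈ U, then check whether U ∩ (A ∖ {x}) ≠ ∅ for every such U.
  x = ε: opens ∋ x are {ε, θ}, {ε, ζ, θ}, {ε, ζ, η, θ}; each meets A ∖ {ε}, so x IS a limit point.
  x = ζ: open {ζ} ∋ x has {ζ} ∩ (A ∖ {ζ}) = ∅, so x is NOT a limit point.
  x = η: open {ζ, η} ∋ x has {ζ, η} ∩ (A ∖ {η}) = ∅, so x is NOT a limit point.
  x = θ: open {θ} ∋ x has {θ} ∩ (A ∖ {θ}) = ∅, so x is NOT a limit point.
Collecting: A' = {ε}.


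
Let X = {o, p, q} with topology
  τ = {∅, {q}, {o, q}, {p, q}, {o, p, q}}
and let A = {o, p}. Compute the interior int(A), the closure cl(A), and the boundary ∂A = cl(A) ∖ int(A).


int(A) = ∅, cl(A) = {o, p}, ∂A = {o, p}.

Closed sets in (X, τ) are complements of opens:
  closed(X, τ) = {∅, {o}, {p}, {o, p}, {o, p, q}}.
int(A) = ⋃ {U ∈ τ : U ⊆ A}. Opens contained in A: ∅.
Taking the union of these: int(A) = ∅.
cl(A) = ⋂ {C closed : A ⊆ C}. Closed sets containing A: {o, p}, {o, p, q}.
Intersecting these: cl(A) = {o, p}.
∂A = cl(A) ∖ int(A) = {o, p} ∖ ∅ = {o, p}.


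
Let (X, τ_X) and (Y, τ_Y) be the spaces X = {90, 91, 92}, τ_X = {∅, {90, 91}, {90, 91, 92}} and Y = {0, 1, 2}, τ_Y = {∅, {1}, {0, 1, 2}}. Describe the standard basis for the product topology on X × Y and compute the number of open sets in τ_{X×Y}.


Basis B = {∅ × ∅, {90, 91} × {1}, {90, 91, 92} × {1}, {90, 91} × {0, 1, 2}, {90, 91, 92} × {0, 1, 2}}; |τ_{X×Y}| = 6.

Enumerate products U × V with U ∈ τ_X, V ∈ τ_Y (deduplicated):
  ∅ × ∅ = {} (∅)
  {90, 91} × {1} = {(90,1), (91,1)}
  {90, 91, 92} × {1} = {(90,1), (91,1), (92,1)}
  {90, 91} × {0, 1, 2} = {(90,0), (90,1), (90,2), (91,0), (91,1), (91,2)}
  {90, 91, 92} × {0, 1, 2} = {(90,0), (90,1), (90,2), (91,0), (91,1), (91,2), (92,0), (92,1), (92,2)}
These 5 distinct sets form the basis B.
Close under arbitrary unions to get τ_{X×Y}; counting gives |τ_{X×Y}| = 6.


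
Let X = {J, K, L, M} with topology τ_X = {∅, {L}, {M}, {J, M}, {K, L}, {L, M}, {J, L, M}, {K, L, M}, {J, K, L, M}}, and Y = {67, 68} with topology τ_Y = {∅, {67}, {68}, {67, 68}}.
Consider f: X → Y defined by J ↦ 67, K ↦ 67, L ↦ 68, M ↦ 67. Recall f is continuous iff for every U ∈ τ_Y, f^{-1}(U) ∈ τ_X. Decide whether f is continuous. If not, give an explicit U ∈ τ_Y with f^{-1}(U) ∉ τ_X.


f is NOT continuous.

Compute f^{-1}(U) for each U ∈ τ_Y:
  U = ∅: f^{-1}(U) = ∅ ∈ τ_X ✓.
  U = {67}: f^{-1}(U) = {J, K, M} ∉ τ_X ✗.
  U = {68}: f^{-1}(U) = {L} ∈ τ_X ✓.
  U = {67, 68}: f^{-1}(U) = {J, K, L, M} ∈ τ_X ✓.
Found U = {67} with f^{-1}(U) = {J, K, M} not in τ_X. Therefore f is NOT continuous.


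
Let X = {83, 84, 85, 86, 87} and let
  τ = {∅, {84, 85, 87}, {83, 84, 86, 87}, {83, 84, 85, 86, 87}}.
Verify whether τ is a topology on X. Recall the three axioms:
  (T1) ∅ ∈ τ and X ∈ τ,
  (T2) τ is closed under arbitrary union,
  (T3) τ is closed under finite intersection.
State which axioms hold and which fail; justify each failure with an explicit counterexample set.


τ is NOT a topology on X.

Axiom (T1): ∅ ∈ τ? Yes; X ∈ τ? Yes.
Axiom (T2/T3): check pairwise unions and intersections of members of τ.
Counterexample for (T3): {84, 85, 87} ∩ {83, 84, 86, 87} = {84, 87} ∉ τ. Therefore τ is NOT a topology.


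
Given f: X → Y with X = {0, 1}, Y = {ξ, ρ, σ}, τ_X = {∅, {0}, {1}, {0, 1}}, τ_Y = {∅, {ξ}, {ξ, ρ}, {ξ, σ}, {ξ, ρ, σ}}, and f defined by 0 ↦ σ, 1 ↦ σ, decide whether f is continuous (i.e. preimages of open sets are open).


f IS continuous.

Compute f^{-1}(U) for each U ∈ τ_Y:
  U = ∅: f^{-1}(U) = ∅ ∈ τ_X ✓.
  U = {ξ}: f^{-1}(U) = ∅ ∈ τ_X ✓.
  U = {ξ, ρ}: f^{-1}(U) = ∅ ∈ τ_X ✓.
  U = {ξ, σ}: f^{-1}(U) = {0, 1} ∈ τ_X ✓.
  U = {ξ, ρ, σ}: f^{-1}(U) = {0, 1} ∈ τ_X ✓.
Every preimage lies in τ_X, so f IS continuous.


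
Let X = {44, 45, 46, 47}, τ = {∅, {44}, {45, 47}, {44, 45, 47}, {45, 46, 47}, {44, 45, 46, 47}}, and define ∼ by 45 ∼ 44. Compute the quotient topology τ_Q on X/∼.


X/∼ = {[44=45], [46], [47]}; |τ_Q| = 3.

Equivalence classes: [44=45], [46], [47].
Quotient map π: X → X/∼ sends 44 ↦ [44=45], 45 ↦ [44=45], 46 ↦ [46], 47 ↦ [47].
For each subset V ⊆ X/∼, compute π^{-1}(V) ⊆ X and check whether π^{-1}(V) ∈ τ. V is open in τ_Q iff π^{-1}(V) ∈ τ.
  V = {}: π^{-1}(V) = ∅ ∈ τ ✓.
  V = {[44=45]}: π^{-1}(V) = {44, 45} ∉ τ ✗.
  V = {[46]}: π^{-1}(V) = {46} ∉ τ ✗.
  V = {[44=45], [46]}: π^{-1}(V) = {44, 45, 46} ∉ τ ✗.
  V = {[47]}: π^{-1}(V) = {47} ∉ τ ✗.
  V = {[44=45], [47]}: π^{-1}(V) = {44, 45, 47} ∈ τ ✓.
  V = {[46], [47]}: π^{-1}(V) = {46, 47} ∉ τ ✗.
  V = {[44=45], [46], [47]}: π^{-1}(V) = {44, 45, 46, 47} ∈ τ ✓.
Open sets in the quotient: τ_Q = {{}, {[44=45], [47]}, {[44=45], [46], [47]}} (3 elements).


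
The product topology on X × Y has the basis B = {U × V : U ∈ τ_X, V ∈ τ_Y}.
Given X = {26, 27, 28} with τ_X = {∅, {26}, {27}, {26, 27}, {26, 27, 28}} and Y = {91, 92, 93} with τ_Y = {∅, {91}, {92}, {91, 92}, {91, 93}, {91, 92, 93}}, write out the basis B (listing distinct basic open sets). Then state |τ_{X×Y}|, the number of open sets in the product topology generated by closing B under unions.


Basis B = {∅ × ∅, {26} × {91}, {26} × {92}, {27} × {91}, {27} × {92}, {26} × {91, 92}, {26} × {91, 93}, {26, 27} × {91}, {26, 27} × {92}, {27} × {91, 92}, {27} × {91, 93}, {26} × {91, 92, 93}, {26, 27, 28} × {91}, {26, 27, 28} × {92}, {27} × {91, 92, 93}, {26, 27} × {91, 92}, {26, 27} × {91, 93}, {26, 27} × {91, 92, 93}, {26, 27, 28} × {91, 92}, {26, 27, 28} × {91, 93}, {26, 27, 28} × {91, 92, 93}}; |τ_{X×Y}| = 70.

Enumerate products U × V with U ∈ τ_X, V ∈ τ_Y (deduplicated):
  ∅ × ∅ = {} (∅)
  {26} × {91} = {(26,91)}
  {26} × {92} = {(26,92)}
  {27} × {91} = {(27,91)}
  {27} × {92} = {(27,92)}
  {26} × {91, 92} = {(26,91), (26,92)}
  {26} × {91, 93} = {(26,91), (26,93)}
  {26, 27} × {91} = {(26,91), (27,91)}
  {26, 27} × {92} = {(26,92), (27,92)}
  {27} × {91, 92} = {(27,91), (27,92)}
  {27} × {91, 93} = {(27,91), (27,93)}
  {26} × {91, 92, 93} = {(26,91), (26,92), (26,93)}
  {26, 27, 28} × {91} = {(26,91), (27,91), (28,91)}
  {26, 27, 28} × {92} = {(26,92), (27,92), (28,92)}
  {27} × {91, 92, 93} = {(27,91), (27,92), (27,93)}
  {26, 27} × {91, 92} = {(26,91), (26,92), (27,91), (27,92)}
  {26, 27} × {91, 93} = {(26,91), (26,93), (27,91), (27,93)}
  {26, 27} × {91, 92, 93} = {(26,91), (26,92), (26,93), (27,91), (27,92), (27,93)}
  {26, 27, 28} × {91, 92} = {(26,91), (26,92), (27,91), (27,92), (28,91), (28,92)}
  {26, 27, 28} × {91, 93} = {(26,91), (26,93), (27,91), (27,93), (28,91), (28,93)}
  {26, 27, 28} × {91, 92, 93} = {(26,91), (26,92), (26,93), (27,91), (27,92), (27,93), (28,91), (28,92), (28,93)}
These 21 distinct sets form the basis B.
Close under arbitrary unions to get τ_{X×Y}; counting gives |τ_{X×Y}| = 70.


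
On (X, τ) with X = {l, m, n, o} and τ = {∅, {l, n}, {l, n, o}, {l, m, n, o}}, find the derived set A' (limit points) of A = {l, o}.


A' = {m, n, o}

For each x ∈ X, list the open sets U ∈ τ with x ∈ U, then check whether U ∩ (A ∖ {x}) ≠ ∅ for every such U.
  x = l: open {l, n} ∋ x has {l, n} ∩ (A ∖ {l}) = ∅, so x is NOT a limit point.
  x = m: opens ∋ x are {l, m, n, o}; each meets A ∖ {m}, so x IS a limit point.
  x = n: opens ∋ x are {l, n}, {l, n, o}, {l, m, n, o}; each meets A ∖ {n}, so x IS a limit point.
  x = o: opens ∋ x are {l, n, o}, {l, m, n, o}; each meets A ∖ {o}, so x IS a limit point.
Collecting: A' = {m, n, o}.
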